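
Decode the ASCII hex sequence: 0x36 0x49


Codes (hex): 0x36 0x49
Per-code ASCII lookup:
  0x36 = 54  (range 48-57: digits, 54 - 48 = 6) → '6'
  0x49 = 73  (range 65-90: uppercase, 73 - 65 = 8) → 'I'
= '6I'


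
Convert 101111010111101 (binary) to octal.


Group into 3-bit groups: 101111010111101
  101 = 5
  111 = 7
  010 = 2
  111 = 7
  101 = 5
= 0o57275


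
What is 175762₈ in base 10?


Positional values:
Position 0: 2 × 8^0 = 2
Position 1: 6 × 8^1 = 48
Position 2: 7 × 8^2 = 448
Position 3: 5 × 8^3 = 2560
Position 4: 7 × 8^4 = 28672
Position 5: 1 × 8^5 = 32768
Sum = 2 + 48 + 448 + 2560 + 28672 + 32768
= 64498


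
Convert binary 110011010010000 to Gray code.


Binary: 110011010010000
Gray code: G = B XOR (B >> 1)
B >> 1 = 011001101001000
110011010010000 XOR 011001101001000:
  1 XOR 0 = 1
  1 XOR 1 = 0
  0 XOR 1 = 1
  0 XOR 0 = 0
  1 XOR 0 = 1
  1 XOR 1 = 0
  0 XOR 1 = 1
  1 XOR 0 = 1
  0 XOR 1 = 1
  0 XOR 0 = 0
  1 XOR 0 = 1
  0 XOR 1 = 1
  0 XOR 0 = 0
  0 XOR 0 = 0
  0 XOR 0 = 0
= 101010111011000


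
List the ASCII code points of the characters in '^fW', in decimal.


String: '^fW'  (3 characters)
Per-character ASCII lookup:
  '^': special character: '^' = 94
  'f': lowercase starts at 97: 'f' = 97 + 5 = 102
  'W': uppercase starts at 65: 'W' = 65 + 22 = 87
= 94 102 87


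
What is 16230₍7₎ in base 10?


Positional values (base 7):
  0 × 7^0 = 0 × 1 = 0
  3 × 7^1 = 3 × 7 = 21
  2 × 7^2 = 2 × 49 = 98
  6 × 7^3 = 6 × 343 = 2058
  1 × 7^4 = 1 × 2401 = 2401
Sum = 0 + 21 + 98 + 2058 + 2401
= 4578


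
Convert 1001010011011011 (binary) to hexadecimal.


Group into 4-bit nibbles: 1001010011011011
  1001 = 9
  0100 = 4
  1101 = D
  1011 = B
= 0x94DB


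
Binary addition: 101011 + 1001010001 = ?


Align and add column by column (LSB to MSB, carry propagating):
  00000101011
+ 01001010001
  -----------
  col 0: 1 + 1 + 0 (carry in) = 2 → bit 0, carry out 1
  col 1: 1 + 0 + 1 (carry in) = 2 → bit 0, carry out 1
  col 2: 0 + 0 + 1 (carry in) = 1 → bit 1, carry out 0
  col 3: 1 + 0 + 0 (carry in) = 1 → bit 1, carry out 0
  col 4: 0 + 1 + 0 (carry in) = 1 → bit 1, carry out 0
  col 5: 1 + 0 + 0 (carry in) = 1 → bit 1, carry out 0
  col 6: 0 + 1 + 0 (carry in) = 1 → bit 1, carry out 0
  col 7: 0 + 0 + 0 (carry in) = 0 → bit 0, carry out 0
  col 8: 0 + 0 + 0 (carry in) = 0 → bit 0, carry out 0
  col 9: 0 + 1 + 0 (carry in) = 1 → bit 1, carry out 0
  col 10: 0 + 0 + 0 (carry in) = 0 → bit 0, carry out 0
Reading bits MSB→LSB: 01001111100
Strip leading zeros: 1001111100
= 1001111100


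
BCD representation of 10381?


Each digit → 4-bit binary:
  1 → 0001
  0 → 0000
  3 → 0011
  8 → 1000
  1 → 0001
= 0001 0000 0011 1000 0001


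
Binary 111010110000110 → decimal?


Positional values:
Bit 1: 1 × 2^1 = 2
Bit 2: 1 × 2^2 = 4
Bit 7: 1 × 2^7 = 128
Bit 8: 1 × 2^8 = 256
Bit 10: 1 × 2^10 = 1024
Bit 12: 1 × 2^12 = 4096
Bit 13: 1 × 2^13 = 8192
Bit 14: 1 × 2^14 = 16384
Sum = 2 + 4 + 128 + 256 + 1024 + 4096 + 8192 + 16384
= 30086


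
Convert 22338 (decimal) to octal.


Divide by 8 repeatedly:
22338 ÷ 8 = 2792 remainder 2
2792 ÷ 8 = 349 remainder 0
349 ÷ 8 = 43 remainder 5
43 ÷ 8 = 5 remainder 3
5 ÷ 8 = 0 remainder 5
Reading remainders bottom-up:
= 0o53502


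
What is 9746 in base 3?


Divide by 3 repeatedly:
9746 ÷ 3 = 3248 remainder 2
3248 ÷ 3 = 1082 remainder 2
1082 ÷ 3 = 360 remainder 2
360 ÷ 3 = 120 remainder 0
120 ÷ 3 = 40 remainder 0
40 ÷ 3 = 13 remainder 1
13 ÷ 3 = 4 remainder 1
4 ÷ 3 = 1 remainder 1
1 ÷ 3 = 0 remainder 1
Reading remainders bottom-up:
= 111100222


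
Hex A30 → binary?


Each hex digit → 4 binary bits:
  A = 1010
  3 = 0011
  0 = 0000
Concatenate: 1010 0011 0000
= 101000110000


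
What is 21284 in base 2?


Divide by 2 repeatedly:
21284 ÷ 2 = 10642 remainder 0
10642 ÷ 2 = 5321 remainder 0
5321 ÷ 2 = 2660 remainder 1
2660 ÷ 2 = 1330 remainder 0
1330 ÷ 2 = 665 remainder 0
665 ÷ 2 = 332 remainder 1
332 ÷ 2 = 166 remainder 0
166 ÷ 2 = 83 remainder 0
83 ÷ 2 = 41 remainder 1
41 ÷ 2 = 20 remainder 1
20 ÷ 2 = 10 remainder 0
10 ÷ 2 = 5 remainder 0
5 ÷ 2 = 2 remainder 1
2 ÷ 2 = 1 remainder 0
1 ÷ 2 = 0 remainder 1
Reading remainders bottom-up:
= 101001100100100


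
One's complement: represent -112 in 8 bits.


Original: 01110000
Invert all bits:
  bit 0: 0 → 1
  bit 1: 1 → 0
  bit 2: 1 → 0
  bit 3: 1 → 0
  bit 4: 0 → 1
  bit 5: 0 → 1
  bit 6: 0 → 1
  bit 7: 0 → 1
= 10001111


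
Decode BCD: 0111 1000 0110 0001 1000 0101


Each 4-bit group → digit:
  0111 → 7
  1000 → 8
  0110 → 6
  0001 → 1
  1000 → 8
  0101 → 5
= 786185


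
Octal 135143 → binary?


Each octal digit → 3 binary bits:
  1 = 001
  3 = 011
  5 = 101
  1 = 001
  4 = 100
  3 = 011
Concatenate: 001 011 101 001 100 011
= 001011101001100011


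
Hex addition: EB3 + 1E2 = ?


Align and add column by column (LSB to MSB, each column mod 16 with carry):
  0EB3
+ 01E2
  ----
  col 0: 3(3) + 2(2) + 0 (carry in) = 5 → 5(5), carry out 0
  col 1: B(11) + E(14) + 0 (carry in) = 25 → 9(9), carry out 1
  col 2: E(14) + 1(1) + 1 (carry in) = 16 → 0(0), carry out 1
  col 3: 0(0) + 0(0) + 1 (carry in) = 1 → 1(1), carry out 0
Reading digits MSB→LSB: 1095
Strip leading zeros: 1095
= 0x1095


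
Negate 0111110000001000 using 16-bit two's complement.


Original: 0111110000001000
Step 1 - Invert all bits: 1000001111110111
Step 2 - Add 1: 1000001111110111 + 1
= 1000001111111000 (represents -31752)


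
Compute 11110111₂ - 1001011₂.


Align and subtract column by column (LSB to MSB, borrowing when needed):
  11110111
- 01001011
  --------
  col 0: (1 - 0 borrow-in) - 1 → 1 - 1 = 0, borrow out 0
  col 1: (1 - 0 borrow-in) - 1 → 1 - 1 = 0, borrow out 0
  col 2: (1 - 0 borrow-in) - 0 → 1 - 0 = 1, borrow out 0
  col 3: (0 - 0 borrow-in) - 1 → borrow from next column: (0+2) - 1 = 1, borrow out 1
  col 4: (1 - 1 borrow-in) - 0 → 0 - 0 = 0, borrow out 0
  col 5: (1 - 0 borrow-in) - 0 → 1 - 0 = 1, borrow out 0
  col 6: (1 - 0 borrow-in) - 1 → 1 - 1 = 0, borrow out 0
  col 7: (1 - 0 borrow-in) - 0 → 1 - 0 = 1, borrow out 0
Reading bits MSB→LSB: 10101100
Strip leading zeros: 10101100
= 10101100


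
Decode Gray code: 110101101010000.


Gray code: 110101101010000
MSB stays the same: 1
Each subsequent bit = prev_binary XOR current_gray:
  B[1] = 1 XOR 1 = 0
  B[2] = 0 XOR 0 = 0
  B[3] = 0 XOR 1 = 1
  B[4] = 1 XOR 0 = 1
  B[5] = 1 XOR 1 = 0
  B[6] = 0 XOR 1 = 1
  B[7] = 1 XOR 0 = 1
  B[8] = 1 XOR 1 = 0
  B[9] = 0 XOR 0 = 0
  B[10] = 0 XOR 1 = 1
  B[11] = 1 XOR 0 = 1
  B[12] = 1 XOR 0 = 1
  B[13] = 1 XOR 0 = 1
  B[14] = 1 XOR 0 = 1
= 100110110011111 (19871 decimal)


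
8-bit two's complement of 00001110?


Original: 00001110
Step 1 - Invert all bits: 11110001
Step 2 - Add 1: 11110001 + 1
= 11110010 (represents -14)


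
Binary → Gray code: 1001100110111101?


Binary: 1001100110111101
Gray code: G = B XOR (B >> 1)
B >> 1 = 0100110011011110
1001100110111101 XOR 0100110011011110:
  1 XOR 0 = 1
  0 XOR 1 = 1
  0 XOR 0 = 0
  1 XOR 0 = 1
  1 XOR 1 = 0
  0 XOR 1 = 1
  0 XOR 0 = 0
  1 XOR 0 = 1
  1 XOR 1 = 0
  0 XOR 1 = 1
  1 XOR 0 = 1
  1 XOR 1 = 0
  1 XOR 1 = 0
  1 XOR 1 = 0
  0 XOR 1 = 1
  1 XOR 0 = 1
= 1101010101100011


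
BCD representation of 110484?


Each digit → 4-bit binary:
  1 → 0001
  1 → 0001
  0 → 0000
  4 → 0100
  8 → 1000
  4 → 0100
= 0001 0001 0000 0100 1000 0100


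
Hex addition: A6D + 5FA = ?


Align and add column by column (LSB to MSB, each column mod 16 with carry):
  0A6D
+ 05FA
  ----
  col 0: D(13) + A(10) + 0 (carry in) = 23 → 7(7), carry out 1
  col 1: 6(6) + F(15) + 1 (carry in) = 22 → 6(6), carry out 1
  col 2: A(10) + 5(5) + 1 (carry in) = 16 → 0(0), carry out 1
  col 3: 0(0) + 0(0) + 1 (carry in) = 1 → 1(1), carry out 0
Reading digits MSB→LSB: 1067
Strip leading zeros: 1067
= 0x1067


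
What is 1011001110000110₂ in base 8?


Group into 3-bit groups: 001011001110000110
  001 = 1
  011 = 3
  001 = 1
  110 = 6
  000 = 0
  110 = 6
= 0o131606


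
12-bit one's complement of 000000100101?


Original: 000000100101
Invert all bits:
  bit 0: 0 → 1
  bit 1: 0 → 1
  bit 2: 0 → 1
  bit 3: 0 → 1
  bit 4: 0 → 1
  bit 5: 0 → 1
  bit 6: 1 → 0
  bit 7: 0 → 1
  bit 8: 0 → 1
  bit 9: 1 → 0
  bit 10: 0 → 1
  bit 11: 1 → 0
= 111111011010


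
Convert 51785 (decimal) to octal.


Divide by 8 repeatedly:
51785 ÷ 8 = 6473 remainder 1
6473 ÷ 8 = 809 remainder 1
809 ÷ 8 = 101 remainder 1
101 ÷ 8 = 12 remainder 5
12 ÷ 8 = 1 remainder 4
1 ÷ 8 = 0 remainder 1
Reading remainders bottom-up:
= 0o145111


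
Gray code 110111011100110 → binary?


Gray code: 110111011100110
MSB stays the same: 1
Each subsequent bit = prev_binary XOR current_gray:
  B[1] = 1 XOR 1 = 0
  B[2] = 0 XOR 0 = 0
  B[3] = 0 XOR 1 = 1
  B[4] = 1 XOR 1 = 0
  B[5] = 0 XOR 1 = 1
  B[6] = 1 XOR 0 = 1
  B[7] = 1 XOR 1 = 0
  B[8] = 0 XOR 1 = 1
  B[9] = 1 XOR 1 = 0
  B[10] = 0 XOR 0 = 0
  B[11] = 0 XOR 0 = 0
  B[12] = 0 XOR 1 = 1
  B[13] = 1 XOR 1 = 0
  B[14] = 0 XOR 0 = 0
= 100101101000100 (19268 decimal)


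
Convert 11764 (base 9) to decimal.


Positional values (base 9):
  4 × 9^0 = 4 × 1 = 4
  6 × 9^1 = 6 × 9 = 54
  7 × 9^2 = 7 × 81 = 567
  1 × 9^3 = 1 × 729 = 729
  1 × 9^4 = 1 × 6561 = 6561
Sum = 4 + 54 + 567 + 729 + 6561
= 7915


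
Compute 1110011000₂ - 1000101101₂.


Align and subtract column by column (LSB to MSB, borrowing when needed):
  1110011000
- 1000101101
  ----------
  col 0: (0 - 0 borrow-in) - 1 → borrow from next column: (0+2) - 1 = 1, borrow out 1
  col 1: (0 - 1 borrow-in) - 0 → borrow from next column: (-1+2) - 0 = 1, borrow out 1
  col 2: (0 - 1 borrow-in) - 1 → borrow from next column: (-1+2) - 1 = 0, borrow out 1
  col 3: (1 - 1 borrow-in) - 1 → borrow from next column: (0+2) - 1 = 1, borrow out 1
  col 4: (1 - 1 borrow-in) - 0 → 0 - 0 = 0, borrow out 0
  col 5: (0 - 0 borrow-in) - 1 → borrow from next column: (0+2) - 1 = 1, borrow out 1
  col 6: (0 - 1 borrow-in) - 0 → borrow from next column: (-1+2) - 0 = 1, borrow out 1
  col 7: (1 - 1 borrow-in) - 0 → 0 - 0 = 0, borrow out 0
  col 8: (1 - 0 borrow-in) - 0 → 1 - 0 = 1, borrow out 0
  col 9: (1 - 0 borrow-in) - 1 → 1 - 1 = 0, borrow out 0
Reading bits MSB→LSB: 0101101011
Strip leading zeros: 101101011
= 101101011


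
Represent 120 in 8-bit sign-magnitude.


Sign bit: 0 (positive)
Magnitude: 120 = 1111000
= 01111000


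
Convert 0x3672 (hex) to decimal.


Positional values:
Position 0: 2 × 16^0 = 2 × 1 = 2
Position 1: 7 × 16^1 = 7 × 16 = 112
Position 2: 6 × 16^2 = 6 × 256 = 1536
Position 3: 3 × 16^3 = 3 × 4096 = 12288
Sum = 2 + 112 + 1536 + 12288
= 13938


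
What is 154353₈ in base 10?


Positional values:
Position 0: 3 × 8^0 = 3
Position 1: 5 × 8^1 = 40
Position 2: 3 × 8^2 = 192
Position 3: 4 × 8^3 = 2048
Position 4: 5 × 8^4 = 20480
Position 5: 1 × 8^5 = 32768
Sum = 3 + 40 + 192 + 2048 + 20480 + 32768
= 55531


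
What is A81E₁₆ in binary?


Each hex digit → 4 binary bits:
  A = 1010
  8 = 1000
  1 = 0001
  E = 1110
Concatenate: 1010 1000 0001 1110
= 1010100000011110


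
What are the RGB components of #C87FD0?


Hex: #C87FD0
R = C8₁₆ = 200
G = 7F₁₆ = 127
B = D0₁₆ = 208
= RGB(200, 127, 208)


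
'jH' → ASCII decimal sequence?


String: 'jH'  (2 characters)
Per-character ASCII lookup:
  'j': lowercase starts at 97: 'j' = 97 + 9 = 106
  'H': uppercase starts at 65: 'H' = 65 + 7 = 72
= 106 72


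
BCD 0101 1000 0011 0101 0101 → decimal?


Each 4-bit group → digit:
  0101 → 5
  1000 → 8
  0011 → 3
  0101 → 5
  0101 → 5
= 58355


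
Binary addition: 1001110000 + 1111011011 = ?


Align and add column by column (LSB to MSB, carry propagating):
  01001110000
+ 01111011011
  -----------
  col 0: 0 + 1 + 0 (carry in) = 1 → bit 1, carry out 0
  col 1: 0 + 1 + 0 (carry in) = 1 → bit 1, carry out 0
  col 2: 0 + 0 + 0 (carry in) = 0 → bit 0, carry out 0
  col 3: 0 + 1 + 0 (carry in) = 1 → bit 1, carry out 0
  col 4: 1 + 1 + 0 (carry in) = 2 → bit 0, carry out 1
  col 5: 1 + 0 + 1 (carry in) = 2 → bit 0, carry out 1
  col 6: 1 + 1 + 1 (carry in) = 3 → bit 1, carry out 1
  col 7: 0 + 1 + 1 (carry in) = 2 → bit 0, carry out 1
  col 8: 0 + 1 + 1 (carry in) = 2 → bit 0, carry out 1
  col 9: 1 + 1 + 1 (carry in) = 3 → bit 1, carry out 1
  col 10: 0 + 0 + 1 (carry in) = 1 → bit 1, carry out 0
Reading bits MSB→LSB: 11001001011
Strip leading zeros: 11001001011
= 11001001011


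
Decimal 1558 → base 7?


Divide by 7 repeatedly:
1558 ÷ 7 = 222 remainder 4
222 ÷ 7 = 31 remainder 5
31 ÷ 7 = 4 remainder 3
4 ÷ 7 = 0 remainder 4
Reading remainders bottom-up:
= 4354


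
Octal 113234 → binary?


Each octal digit → 3 binary bits:
  1 = 001
  1 = 001
  3 = 011
  2 = 010
  3 = 011
  4 = 100
Concatenate: 001 001 011 010 011 100
= 001001011010011100


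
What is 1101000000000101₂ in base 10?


Positional values:
Bit 0: 1 × 2^0 = 1
Bit 2: 1 × 2^2 = 4
Bit 12: 1 × 2^12 = 4096
Bit 14: 1 × 2^14 = 16384
Bit 15: 1 × 2^15 = 32768
Sum = 1 + 4 + 4096 + 16384 + 32768
= 53253


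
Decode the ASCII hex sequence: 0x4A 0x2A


Codes (hex): 0x4A 0x2A
Per-code ASCII lookup:
  0x4A = 74  (range 65-90: uppercase, 74 - 65 = 9) → 'J'
  0x2A = 42  (special character) → '*'
= 'J*'


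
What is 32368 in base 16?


Divide by 16 repeatedly:
32368 ÷ 16 = 2023 remainder 0 (0)
2023 ÷ 16 = 126 remainder 7 (7)
126 ÷ 16 = 7 remainder 14 (E)
7 ÷ 16 = 0 remainder 7 (7)
Reading remainders bottom-up:
= 0x7E70


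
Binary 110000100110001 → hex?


Group into 4-bit nibbles: 0110000100110001
  0110 = 6
  0001 = 1
  0011 = 3
  0001 = 1
= 0x6131


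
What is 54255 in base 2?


Divide by 2 repeatedly:
54255 ÷ 2 = 27127 remainder 1
27127 ÷ 2 = 13563 remainder 1
13563 ÷ 2 = 6781 remainder 1
6781 ÷ 2 = 3390 remainder 1
3390 ÷ 2 = 1695 remainder 0
1695 ÷ 2 = 847 remainder 1
847 ÷ 2 = 423 remainder 1
423 ÷ 2 = 211 remainder 1
211 ÷ 2 = 105 remainder 1
105 ÷ 2 = 52 remainder 1
52 ÷ 2 = 26 remainder 0
26 ÷ 2 = 13 remainder 0
13 ÷ 2 = 6 remainder 1
6 ÷ 2 = 3 remainder 0
3 ÷ 2 = 1 remainder 1
1 ÷ 2 = 0 remainder 1
Reading remainders bottom-up:
= 1101001111101111


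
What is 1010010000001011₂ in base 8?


Group into 3-bit groups: 001010010000001011
  001 = 1
  010 = 2
  010 = 2
  000 = 0
  001 = 1
  011 = 3
= 0o122013


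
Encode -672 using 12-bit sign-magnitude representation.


Sign bit: 1 (negative)
Magnitude: 672 = 01010100000
= 101010100000


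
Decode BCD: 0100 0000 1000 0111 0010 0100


Each 4-bit group → digit:
  0100 → 4
  0000 → 0
  1000 → 8
  0111 → 7
  0010 → 2
  0100 → 4
= 408724


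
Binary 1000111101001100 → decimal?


Positional values:
Bit 2: 1 × 2^2 = 4
Bit 3: 1 × 2^3 = 8
Bit 6: 1 × 2^6 = 64
Bit 8: 1 × 2^8 = 256
Bit 9: 1 × 2^9 = 512
Bit 10: 1 × 2^10 = 1024
Bit 11: 1 × 2^11 = 2048
Bit 15: 1 × 2^15 = 32768
Sum = 4 + 8 + 64 + 256 + 512 + 1024 + 2048 + 32768
= 36684


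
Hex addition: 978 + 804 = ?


Align and add column by column (LSB to MSB, each column mod 16 with carry):
  0978
+ 0804
  ----
  col 0: 8(8) + 4(4) + 0 (carry in) = 12 → C(12), carry out 0
  col 1: 7(7) + 0(0) + 0 (carry in) = 7 → 7(7), carry out 0
  col 2: 9(9) + 8(8) + 0 (carry in) = 17 → 1(1), carry out 1
  col 3: 0(0) + 0(0) + 1 (carry in) = 1 → 1(1), carry out 0
Reading digits MSB→LSB: 117C
Strip leading zeros: 117C
= 0x117C


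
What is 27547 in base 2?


Divide by 2 repeatedly:
27547 ÷ 2 = 13773 remainder 1
13773 ÷ 2 = 6886 remainder 1
6886 ÷ 2 = 3443 remainder 0
3443 ÷ 2 = 1721 remainder 1
1721 ÷ 2 = 860 remainder 1
860 ÷ 2 = 430 remainder 0
430 ÷ 2 = 215 remainder 0
215 ÷ 2 = 107 remainder 1
107 ÷ 2 = 53 remainder 1
53 ÷ 2 = 26 remainder 1
26 ÷ 2 = 13 remainder 0
13 ÷ 2 = 6 remainder 1
6 ÷ 2 = 3 remainder 0
3 ÷ 2 = 1 remainder 1
1 ÷ 2 = 0 remainder 1
Reading remainders bottom-up:
= 110101110011011


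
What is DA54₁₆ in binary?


Each hex digit → 4 binary bits:
  D = 1101
  A = 1010
  5 = 0101
  4 = 0100
Concatenate: 1101 1010 0101 0100
= 1101101001010100


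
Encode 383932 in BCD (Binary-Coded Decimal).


Each digit → 4-bit binary:
  3 → 0011
  8 → 1000
  3 → 0011
  9 → 1001
  3 → 0011
  2 → 0010
= 0011 1000 0011 1001 0011 0010


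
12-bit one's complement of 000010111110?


Original: 000010111110
Invert all bits:
  bit 0: 0 → 1
  bit 1: 0 → 1
  bit 2: 0 → 1
  bit 3: 0 → 1
  bit 4: 1 → 0
  bit 5: 0 → 1
  bit 6: 1 → 0
  bit 7: 1 → 0
  bit 8: 1 → 0
  bit 9: 1 → 0
  bit 10: 1 → 0
  bit 11: 0 → 1
= 111101000001


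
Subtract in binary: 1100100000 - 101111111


Align and subtract column by column (LSB to MSB, borrowing when needed):
  1100100000
- 0101111111
  ----------
  col 0: (0 - 0 borrow-in) - 1 → borrow from next column: (0+2) - 1 = 1, borrow out 1
  col 1: (0 - 1 borrow-in) - 1 → borrow from next column: (-1+2) - 1 = 0, borrow out 1
  col 2: (0 - 1 borrow-in) - 1 → borrow from next column: (-1+2) - 1 = 0, borrow out 1
  col 3: (0 - 1 borrow-in) - 1 → borrow from next column: (-1+2) - 1 = 0, borrow out 1
  col 4: (0 - 1 borrow-in) - 1 → borrow from next column: (-1+2) - 1 = 0, borrow out 1
  col 5: (1 - 1 borrow-in) - 1 → borrow from next column: (0+2) - 1 = 1, borrow out 1
  col 6: (0 - 1 borrow-in) - 1 → borrow from next column: (-1+2) - 1 = 0, borrow out 1
  col 7: (0 - 1 borrow-in) - 0 → borrow from next column: (-1+2) - 0 = 1, borrow out 1
  col 8: (1 - 1 borrow-in) - 1 → borrow from next column: (0+2) - 1 = 1, borrow out 1
  col 9: (1 - 1 borrow-in) - 0 → 0 - 0 = 0, borrow out 0
Reading bits MSB→LSB: 0110100001
Strip leading zeros: 110100001
= 110100001


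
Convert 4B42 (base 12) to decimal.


Positional values (base 12):
  2 × 12^0 = 2 × 1 = 2
  4 × 12^1 = 4 × 12 = 48
  B × 12^2 = 11 × 144 = 1584
  4 × 12^3 = 4 × 1728 = 6912
Sum = 2 + 48 + 1584 + 6912
= 8546


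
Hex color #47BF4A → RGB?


Hex: #47BF4A
R = 47₁₆ = 71
G = BF₁₆ = 191
B = 4A₁₆ = 74
= RGB(71, 191, 74)


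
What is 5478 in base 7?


Divide by 7 repeatedly:
5478 ÷ 7 = 782 remainder 4
782 ÷ 7 = 111 remainder 5
111 ÷ 7 = 15 remainder 6
15 ÷ 7 = 2 remainder 1
2 ÷ 7 = 0 remainder 2
Reading remainders bottom-up:
= 21654


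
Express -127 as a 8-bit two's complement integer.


Original: 01111111
Step 1 - Invert all bits: 10000000
Step 2 - Add 1: 10000000 + 1
= 10000001 (represents -127)


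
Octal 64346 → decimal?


Positional values:
Position 0: 6 × 8^0 = 6
Position 1: 4 × 8^1 = 32
Position 2: 3 × 8^2 = 192
Position 3: 4 × 8^3 = 2048
Position 4: 6 × 8^4 = 24576
Sum = 6 + 32 + 192 + 2048 + 24576
= 26854


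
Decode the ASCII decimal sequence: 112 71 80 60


Codes (decimal): 112 71 80 60
Per-code ASCII lookup:
  112  (range 97-122: lowercase, 112 - 97 = 15) → 'p'
  71  (range 65-90: uppercase, 71 - 65 = 6) → 'G'
  80  (range 65-90: uppercase, 80 - 65 = 15) → 'P'
  60  (special character) → '<'
= 'pGP<'


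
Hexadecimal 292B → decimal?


Positional values:
Position 0: B × 16^0 = 11 × 1 = 11
Position 1: 2 × 16^1 = 2 × 16 = 32
Position 2: 9 × 16^2 = 9 × 256 = 2304
Position 3: 2 × 16^3 = 2 × 4096 = 8192
Sum = 11 + 32 + 2304 + 8192
= 10539


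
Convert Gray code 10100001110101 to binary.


Gray code: 10100001110101
MSB stays the same: 1
Each subsequent bit = prev_binary XOR current_gray:
  B[1] = 1 XOR 0 = 1
  B[2] = 1 XOR 1 = 0
  B[3] = 0 XOR 0 = 0
  B[4] = 0 XOR 0 = 0
  B[5] = 0 XOR 0 = 0
  B[6] = 0 XOR 0 = 0
  B[7] = 0 XOR 1 = 1
  B[8] = 1 XOR 1 = 0
  B[9] = 0 XOR 1 = 1
  B[10] = 1 XOR 0 = 1
  B[11] = 1 XOR 1 = 0
  B[12] = 0 XOR 0 = 0
  B[13] = 0 XOR 1 = 1
= 11000001011001 (12377 decimal)


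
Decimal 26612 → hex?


Divide by 16 repeatedly:
26612 ÷ 16 = 1663 remainder 4 (4)
1663 ÷ 16 = 103 remainder 15 (F)
103 ÷ 16 = 6 remainder 7 (7)
6 ÷ 16 = 0 remainder 6 (6)
Reading remainders bottom-up:
= 0x67F4


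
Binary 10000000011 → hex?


Group into 4-bit nibbles: 010000000011
  0100 = 4
  0000 = 0
  0011 = 3
= 0x403


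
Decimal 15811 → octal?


Divide by 8 repeatedly:
15811 ÷ 8 = 1976 remainder 3
1976 ÷ 8 = 247 remainder 0
247 ÷ 8 = 30 remainder 7
30 ÷ 8 = 3 remainder 6
3 ÷ 8 = 0 remainder 3
Reading remainders bottom-up:
= 0o36703


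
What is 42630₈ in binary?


Each octal digit → 3 binary bits:
  4 = 100
  2 = 010
  6 = 110
  3 = 011
  0 = 000
Concatenate: 100 010 110 011 000
= 100010110011000


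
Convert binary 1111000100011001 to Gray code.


Binary: 1111000100011001
Gray code: G = B XOR (B >> 1)
B >> 1 = 0111100010001100
1111000100011001 XOR 0111100010001100:
  1 XOR 0 = 1
  1 XOR 1 = 0
  1 XOR 1 = 0
  1 XOR 1 = 0
  0 XOR 1 = 1
  0 XOR 0 = 0
  0 XOR 0 = 0
  1 XOR 0 = 1
  0 XOR 1 = 1
  0 XOR 0 = 0
  0 XOR 0 = 0
  1 XOR 0 = 1
  1 XOR 1 = 0
  0 XOR 1 = 1
  0 XOR 0 = 0
  1 XOR 0 = 1
= 1000100110010101


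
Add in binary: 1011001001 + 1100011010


Align and add column by column (LSB to MSB, carry propagating):
  01011001001
+ 01100011010
  -----------
  col 0: 1 + 0 + 0 (carry in) = 1 → bit 1, carry out 0
  col 1: 0 + 1 + 0 (carry in) = 1 → bit 1, carry out 0
  col 2: 0 + 0 + 0 (carry in) = 0 → bit 0, carry out 0
  col 3: 1 + 1 + 0 (carry in) = 2 → bit 0, carry out 1
  col 4: 0 + 1 + 1 (carry in) = 2 → bit 0, carry out 1
  col 5: 0 + 0 + 1 (carry in) = 1 → bit 1, carry out 0
  col 6: 1 + 0 + 0 (carry in) = 1 → bit 1, carry out 0
  col 7: 1 + 0 + 0 (carry in) = 1 → bit 1, carry out 0
  col 8: 0 + 1 + 0 (carry in) = 1 → bit 1, carry out 0
  col 9: 1 + 1 + 0 (carry in) = 2 → bit 0, carry out 1
  col 10: 0 + 0 + 1 (carry in) = 1 → bit 1, carry out 0
Reading bits MSB→LSB: 10111100011
Strip leading zeros: 10111100011
= 10111100011


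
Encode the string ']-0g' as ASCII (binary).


String: ']-0g'  (4 characters)
Per-character ASCII lookup:
  ']': special character: ']' = 93 → 1011101
  '-': special character: '-' = 45 → 101101
  '0': digits start at 48: '0' = 48 + 0 = 48 → 110000
  'g': lowercase starts at 97: 'g' = 97 + 6 = 103 → 1100111
= 1011101 101101 110000 1100111


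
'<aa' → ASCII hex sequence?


String: '<aa'  (3 characters)
Per-character ASCII lookup:
  '<': special character: '<' = 60 → 0x3C
  'a': lowercase starts at 97: 'a' = 97 + 0 = 97 → 0x61
  'a': lowercase starts at 97: 'a' = 97 + 0 = 97 → 0x61
= 0x3C 0x61 0x61


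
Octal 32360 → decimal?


Positional values:
Position 0: 0 × 8^0 = 0
Position 1: 6 × 8^1 = 48
Position 2: 3 × 8^2 = 192
Position 3: 2 × 8^3 = 1024
Position 4: 3 × 8^4 = 12288
Sum = 0 + 48 + 192 + 1024 + 12288
= 13552


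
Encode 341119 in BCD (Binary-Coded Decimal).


Each digit → 4-bit binary:
  3 → 0011
  4 → 0100
  1 → 0001
  1 → 0001
  1 → 0001
  9 → 1001
= 0011 0100 0001 0001 0001 1001


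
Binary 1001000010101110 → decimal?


Positional values:
Bit 1: 1 × 2^1 = 2
Bit 2: 1 × 2^2 = 4
Bit 3: 1 × 2^3 = 8
Bit 5: 1 × 2^5 = 32
Bit 7: 1 × 2^7 = 128
Bit 12: 1 × 2^12 = 4096
Bit 15: 1 × 2^15 = 32768
Sum = 2 + 4 + 8 + 32 + 128 + 4096 + 32768
= 37038


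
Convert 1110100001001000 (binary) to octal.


Group into 3-bit groups: 001110100001001000
  001 = 1
  110 = 6
  100 = 4
  001 = 1
  001 = 1
  000 = 0
= 0o164110


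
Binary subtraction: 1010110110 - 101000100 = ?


Align and subtract column by column (LSB to MSB, borrowing when needed):
  1010110110
- 0101000100
  ----------
  col 0: (0 - 0 borrow-in) - 0 → 0 - 0 = 0, borrow out 0
  col 1: (1 - 0 borrow-in) - 0 → 1 - 0 = 1, borrow out 0
  col 2: (1 - 0 borrow-in) - 1 → 1 - 1 = 0, borrow out 0
  col 3: (0 - 0 borrow-in) - 0 → 0 - 0 = 0, borrow out 0
  col 4: (1 - 0 borrow-in) - 0 → 1 - 0 = 1, borrow out 0
  col 5: (1 - 0 borrow-in) - 0 → 1 - 0 = 1, borrow out 0
  col 6: (0 - 0 borrow-in) - 1 → borrow from next column: (0+2) - 1 = 1, borrow out 1
  col 7: (1 - 1 borrow-in) - 0 → 0 - 0 = 0, borrow out 0
  col 8: (0 - 0 borrow-in) - 1 → borrow from next column: (0+2) - 1 = 1, borrow out 1
  col 9: (1 - 1 borrow-in) - 0 → 0 - 0 = 0, borrow out 0
Reading bits MSB→LSB: 0101110010
Strip leading zeros: 101110010
= 101110010


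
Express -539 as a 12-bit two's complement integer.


Original: 001000011011
Step 1 - Invert all bits: 110111100100
Step 2 - Add 1: 110111100100 + 1
= 110111100101 (represents -539)


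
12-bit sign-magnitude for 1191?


Sign bit: 0 (positive)
Magnitude: 1191 = 10010100111
= 010010100111


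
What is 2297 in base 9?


Divide by 9 repeatedly:
2297 ÷ 9 = 255 remainder 2
255 ÷ 9 = 28 remainder 3
28 ÷ 9 = 3 remainder 1
3 ÷ 9 = 0 remainder 3
Reading remainders bottom-up:
= 3132


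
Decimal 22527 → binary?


Divide by 2 repeatedly:
22527 ÷ 2 = 11263 remainder 1
11263 ÷ 2 = 5631 remainder 1
5631 ÷ 2 = 2815 remainder 1
2815 ÷ 2 = 1407 remainder 1
1407 ÷ 2 = 703 remainder 1
703 ÷ 2 = 351 remainder 1
351 ÷ 2 = 175 remainder 1
175 ÷ 2 = 87 remainder 1
87 ÷ 2 = 43 remainder 1
43 ÷ 2 = 21 remainder 1
21 ÷ 2 = 10 remainder 1
10 ÷ 2 = 5 remainder 0
5 ÷ 2 = 2 remainder 1
2 ÷ 2 = 1 remainder 0
1 ÷ 2 = 0 remainder 1
Reading remainders bottom-up:
= 101011111111111


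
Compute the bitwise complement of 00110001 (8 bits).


Original: 00110001
Invert all bits:
  bit 0: 0 → 1
  bit 1: 0 → 1
  bit 2: 1 → 0
  bit 3: 1 → 0
  bit 4: 0 → 1
  bit 5: 0 → 1
  bit 6: 0 → 1
  bit 7: 1 → 0
= 11001110


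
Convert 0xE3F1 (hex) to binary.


Each hex digit → 4 binary bits:
  E = 1110
  3 = 0011
  F = 1111
  1 = 0001
Concatenate: 1110 0011 1111 0001
= 1110001111110001


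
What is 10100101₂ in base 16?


Group into 4-bit nibbles: 10100101
  1010 = A
  0101 = 5
= 0xA5


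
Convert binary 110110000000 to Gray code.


Binary: 110110000000
Gray code: G = B XOR (B >> 1)
B >> 1 = 011011000000
110110000000 XOR 011011000000:
  1 XOR 0 = 1
  1 XOR 1 = 0
  0 XOR 1 = 1
  1 XOR 0 = 1
  1 XOR 1 = 0
  0 XOR 1 = 1
  0 XOR 0 = 0
  0 XOR 0 = 0
  0 XOR 0 = 0
  0 XOR 0 = 0
  0 XOR 0 = 0
  0 XOR 0 = 0
= 101101000000


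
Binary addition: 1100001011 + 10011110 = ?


Align and add column by column (LSB to MSB, carry propagating):
  01100001011
+ 00010011110
  -----------
  col 0: 1 + 0 + 0 (carry in) = 1 → bit 1, carry out 0
  col 1: 1 + 1 + 0 (carry in) = 2 → bit 0, carry out 1
  col 2: 0 + 1 + 1 (carry in) = 2 → bit 0, carry out 1
  col 3: 1 + 1 + 1 (carry in) = 3 → bit 1, carry out 1
  col 4: 0 + 1 + 1 (carry in) = 2 → bit 0, carry out 1
  col 5: 0 + 0 + 1 (carry in) = 1 → bit 1, carry out 0
  col 6: 0 + 0 + 0 (carry in) = 0 → bit 0, carry out 0
  col 7: 0 + 1 + 0 (carry in) = 1 → bit 1, carry out 0
  col 8: 1 + 0 + 0 (carry in) = 1 → bit 1, carry out 0
  col 9: 1 + 0 + 0 (carry in) = 1 → bit 1, carry out 0
  col 10: 0 + 0 + 0 (carry in) = 0 → bit 0, carry out 0
Reading bits MSB→LSB: 01110101001
Strip leading zeros: 1110101001
= 1110101001


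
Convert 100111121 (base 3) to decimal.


Positional values (base 3):
  1 × 3^0 = 1 × 1 = 1
  2 × 3^1 = 2 × 3 = 6
  1 × 3^2 = 1 × 9 = 9
  1 × 3^3 = 1 × 27 = 27
  1 × 3^4 = 1 × 81 = 81
  1 × 3^5 = 1 × 243 = 243
  0 × 3^6 = 0 × 729 = 0
  0 × 3^7 = 0 × 2187 = 0
  1 × 3^8 = 1 × 6561 = 6561
Sum = 1 + 6 + 9 + 27 + 81 + 243 + 0 + 0 + 6561
= 6928


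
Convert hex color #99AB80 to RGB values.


Hex: #99AB80
R = 99₁₆ = 153
G = AB₁₆ = 171
B = 80₁₆ = 128
= RGB(153, 171, 128)


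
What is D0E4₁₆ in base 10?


Positional values:
Position 0: 4 × 16^0 = 4 × 1 = 4
Position 1: E × 16^1 = 14 × 16 = 224
Position 2: 0 × 16^2 = 0 × 256 = 0
Position 3: D × 16^3 = 13 × 4096 = 53248
Sum = 4 + 224 + 0 + 53248
= 53476


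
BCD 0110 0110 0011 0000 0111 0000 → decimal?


Each 4-bit group → digit:
  0110 → 6
  0110 → 6
  0011 → 3
  0000 → 0
  0111 → 7
  0000 → 0
= 663070


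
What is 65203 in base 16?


Divide by 16 repeatedly:
65203 ÷ 16 = 4075 remainder 3 (3)
4075 ÷ 16 = 254 remainder 11 (B)
254 ÷ 16 = 15 remainder 14 (E)
15 ÷ 16 = 0 remainder 15 (F)
Reading remainders bottom-up:
= 0xFEB3


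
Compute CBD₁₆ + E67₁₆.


Align and add column by column (LSB to MSB, each column mod 16 with carry):
  0CBD
+ 0E67
  ----
  col 0: D(13) + 7(7) + 0 (carry in) = 20 → 4(4), carry out 1
  col 1: B(11) + 6(6) + 1 (carry in) = 18 → 2(2), carry out 1
  col 2: C(12) + E(14) + 1 (carry in) = 27 → B(11), carry out 1
  col 3: 0(0) + 0(0) + 1 (carry in) = 1 → 1(1), carry out 0
Reading digits MSB→LSB: 1B24
Strip leading zeros: 1B24
= 0x1B24


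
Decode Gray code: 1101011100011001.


Gray code: 1101011100011001
MSB stays the same: 1
Each subsequent bit = prev_binary XOR current_gray:
  B[1] = 1 XOR 1 = 0
  B[2] = 0 XOR 0 = 0
  B[3] = 0 XOR 1 = 1
  B[4] = 1 XOR 0 = 1
  B[5] = 1 XOR 1 = 0
  B[6] = 0 XOR 1 = 1
  B[7] = 1 XOR 1 = 0
  B[8] = 0 XOR 0 = 0
  B[9] = 0 XOR 0 = 0
  B[10] = 0 XOR 0 = 0
  B[11] = 0 XOR 1 = 1
  B[12] = 1 XOR 1 = 0
  B[13] = 0 XOR 0 = 0
  B[14] = 0 XOR 0 = 0
  B[15] = 0 XOR 1 = 1
= 1001101000010001 (39441 decimal)


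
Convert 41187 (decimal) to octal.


Divide by 8 repeatedly:
41187 ÷ 8 = 5148 remainder 3
5148 ÷ 8 = 643 remainder 4
643 ÷ 8 = 80 remainder 3
80 ÷ 8 = 10 remainder 0
10 ÷ 8 = 1 remainder 2
1 ÷ 8 = 0 remainder 1
Reading remainders bottom-up:
= 0o120343


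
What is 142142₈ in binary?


Each octal digit → 3 binary bits:
  1 = 001
  4 = 100
  2 = 010
  1 = 001
  4 = 100
  2 = 010
Concatenate: 001 100 010 001 100 010
= 001100010001100010


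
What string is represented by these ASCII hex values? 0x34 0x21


Codes (hex): 0x34 0x21
Per-code ASCII lookup:
  0x34 = 52  (range 48-57: digits, 52 - 48 = 4) → '4'
  0x21 = 33  (special character) → '!'
= '4!'


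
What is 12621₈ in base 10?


Positional values:
Position 0: 1 × 8^0 = 1
Position 1: 2 × 8^1 = 16
Position 2: 6 × 8^2 = 384
Position 3: 2 × 8^3 = 1024
Position 4: 1 × 8^4 = 4096
Sum = 1 + 16 + 384 + 1024 + 4096
= 5521


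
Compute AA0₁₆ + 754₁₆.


Align and add column by column (LSB to MSB, each column mod 16 with carry):
  0AA0
+ 0754
  ----
  col 0: 0(0) + 4(4) + 0 (carry in) = 4 → 4(4), carry out 0
  col 1: A(10) + 5(5) + 0 (carry in) = 15 → F(15), carry out 0
  col 2: A(10) + 7(7) + 0 (carry in) = 17 → 1(1), carry out 1
  col 3: 0(0) + 0(0) + 1 (carry in) = 1 → 1(1), carry out 0
Reading digits MSB→LSB: 11F4
Strip leading zeros: 11F4
= 0x11F4


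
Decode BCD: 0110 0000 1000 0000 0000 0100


Each 4-bit group → digit:
  0110 → 6
  0000 → 0
  1000 → 8
  0000 → 0
  0000 → 0
  0100 → 4
= 608004


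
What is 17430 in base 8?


Divide by 8 repeatedly:
17430 ÷ 8 = 2178 remainder 6
2178 ÷ 8 = 272 remainder 2
272 ÷ 8 = 34 remainder 0
34 ÷ 8 = 4 remainder 2
4 ÷ 8 = 0 remainder 4
Reading remainders bottom-up:
= 0o42026


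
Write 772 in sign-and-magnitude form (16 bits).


Sign bit: 0 (positive)
Magnitude: 772 = 000001100000100
= 0000001100000100


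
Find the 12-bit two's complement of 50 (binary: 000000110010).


Original: 000000110010
Step 1 - Invert all bits: 111111001101
Step 2 - Add 1: 111111001101 + 1
= 111111001110 (represents -50)


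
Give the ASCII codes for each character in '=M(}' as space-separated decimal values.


String: '=M(}'  (4 characters)
Per-character ASCII lookup:
  '=': special character: '=' = 61
  'M': uppercase starts at 65: 'M' = 65 + 12 = 77
  '(': special character: '(' = 40
  '}': special character: '}' = 125
= 61 77 40 125


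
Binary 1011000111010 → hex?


Group into 4-bit nibbles: 0001011000111010
  0001 = 1
  0110 = 6
  0011 = 3
  1010 = A
= 0x163A


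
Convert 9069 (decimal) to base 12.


Divide by 12 repeatedly:
9069 ÷ 12 = 755 remainder 9
755 ÷ 12 = 62 remainder 11
62 ÷ 12 = 5 remainder 2
5 ÷ 12 = 0 remainder 5
Reading remainders bottom-up:
= 52B9


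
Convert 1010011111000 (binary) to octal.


Group into 3-bit groups: 001010011111000
  001 = 1
  010 = 2
  011 = 3
  111 = 7
  000 = 0
= 0o12370


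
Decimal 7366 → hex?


Divide by 16 repeatedly:
7366 ÷ 16 = 460 remainder 6 (6)
460 ÷ 16 = 28 remainder 12 (C)
28 ÷ 16 = 1 remainder 12 (C)
1 ÷ 16 = 0 remainder 1 (1)
Reading remainders bottom-up:
= 0x1CC6


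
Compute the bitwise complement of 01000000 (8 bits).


Original: 01000000
Invert all bits:
  bit 0: 0 → 1
  bit 1: 1 → 0
  bit 2: 0 → 1
  bit 3: 0 → 1
  bit 4: 0 → 1
  bit 5: 0 → 1
  bit 6: 0 → 1
  bit 7: 0 → 1
= 10111111


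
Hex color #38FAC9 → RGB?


Hex: #38FAC9
R = 38₁₆ = 56
G = FA₁₆ = 250
B = C9₁₆ = 201
= RGB(56, 250, 201)


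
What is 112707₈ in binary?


Each octal digit → 3 binary bits:
  1 = 001
  1 = 001
  2 = 010
  7 = 111
  0 = 000
  7 = 111
Concatenate: 001 001 010 111 000 111
= 001001010111000111


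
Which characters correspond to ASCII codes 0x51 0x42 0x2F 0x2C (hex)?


Codes (hex): 0x51 0x42 0x2F 0x2C
Per-code ASCII lookup:
  0x51 = 81  (range 65-90: uppercase, 81 - 65 = 16) → 'Q'
  0x42 = 66  (range 65-90: uppercase, 66 - 65 = 1) → 'B'
  0x2F = 47  (special character) → '/'
  0x2C = 44  (special character) → ','
= 'QB/,'


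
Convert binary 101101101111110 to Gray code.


Binary: 101101101111110
Gray code: G = B XOR (B >> 1)
B >> 1 = 010110110111111
101101101111110 XOR 010110110111111:
  1 XOR 0 = 1
  0 XOR 1 = 1
  1 XOR 0 = 1
  1 XOR 1 = 0
  0 XOR 1 = 1
  1 XOR 0 = 1
  1 XOR 1 = 0
  0 XOR 1 = 1
  1 XOR 0 = 1
  1 XOR 1 = 0
  1 XOR 1 = 0
  1 XOR 1 = 0
  1 XOR 1 = 0
  1 XOR 1 = 0
  0 XOR 1 = 1
= 111011011000001


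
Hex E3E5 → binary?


Each hex digit → 4 binary bits:
  E = 1110
  3 = 0011
  E = 1110
  5 = 0101
Concatenate: 1110 0011 1110 0101
= 1110001111100101


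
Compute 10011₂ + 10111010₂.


Align and add column by column (LSB to MSB, carry propagating):
  000010011
+ 010111010
  ---------
  col 0: 1 + 0 + 0 (carry in) = 1 → bit 1, carry out 0
  col 1: 1 + 1 + 0 (carry in) = 2 → bit 0, carry out 1
  col 2: 0 + 0 + 1 (carry in) = 1 → bit 1, carry out 0
  col 3: 0 + 1 + 0 (carry in) = 1 → bit 1, carry out 0
  col 4: 1 + 1 + 0 (carry in) = 2 → bit 0, carry out 1
  col 5: 0 + 1 + 1 (carry in) = 2 → bit 0, carry out 1
  col 6: 0 + 0 + 1 (carry in) = 1 → bit 1, carry out 0
  col 7: 0 + 1 + 0 (carry in) = 1 → bit 1, carry out 0
  col 8: 0 + 0 + 0 (carry in) = 0 → bit 0, carry out 0
Reading bits MSB→LSB: 011001101
Strip leading zeros: 11001101
= 11001101


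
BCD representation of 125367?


Each digit → 4-bit binary:
  1 → 0001
  2 → 0010
  5 → 0101
  3 → 0011
  6 → 0110
  7 → 0111
= 0001 0010 0101 0011 0110 0111


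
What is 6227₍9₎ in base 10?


Positional values (base 9):
  7 × 9^0 = 7 × 1 = 7
  2 × 9^1 = 2 × 9 = 18
  2 × 9^2 = 2 × 81 = 162
  6 × 9^3 = 6 × 729 = 4374
Sum = 7 + 18 + 162 + 4374
= 4561


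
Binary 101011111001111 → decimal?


Positional values:
Bit 0: 1 × 2^0 = 1
Bit 1: 1 × 2^1 = 2
Bit 2: 1 × 2^2 = 4
Bit 3: 1 × 2^3 = 8
Bit 6: 1 × 2^6 = 64
Bit 7: 1 × 2^7 = 128
Bit 8: 1 × 2^8 = 256
Bit 9: 1 × 2^9 = 512
Bit 10: 1 × 2^10 = 1024
Bit 12: 1 × 2^12 = 4096
Bit 14: 1 × 2^14 = 16384
Sum = 1 + 2 + 4 + 8 + 64 + 128 + 256 + 512 + 1024 + 4096 + 16384
= 22479


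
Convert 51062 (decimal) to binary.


Divide by 2 repeatedly:
51062 ÷ 2 = 25531 remainder 0
25531 ÷ 2 = 12765 remainder 1
12765 ÷ 2 = 6382 remainder 1
6382 ÷ 2 = 3191 remainder 0
3191 ÷ 2 = 1595 remainder 1
1595 ÷ 2 = 797 remainder 1
797 ÷ 2 = 398 remainder 1
398 ÷ 2 = 199 remainder 0
199 ÷ 2 = 99 remainder 1
99 ÷ 2 = 49 remainder 1
49 ÷ 2 = 24 remainder 1
24 ÷ 2 = 12 remainder 0
12 ÷ 2 = 6 remainder 0
6 ÷ 2 = 3 remainder 0
3 ÷ 2 = 1 remainder 1
1 ÷ 2 = 0 remainder 1
Reading remainders bottom-up:
= 1100011101110110


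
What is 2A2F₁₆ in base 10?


Positional values:
Position 0: F × 16^0 = 15 × 1 = 15
Position 1: 2 × 16^1 = 2 × 16 = 32
Position 2: A × 16^2 = 10 × 256 = 2560
Position 3: 2 × 16^3 = 2 × 4096 = 8192
Sum = 15 + 32 + 2560 + 8192
= 10799


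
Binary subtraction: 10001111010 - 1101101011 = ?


Align and subtract column by column (LSB to MSB, borrowing when needed):
  10001111010
- 01101101011
  -----------
  col 0: (0 - 0 borrow-in) - 1 → borrow from next column: (0+2) - 1 = 1, borrow out 1
  col 1: (1 - 1 borrow-in) - 1 → borrow from next column: (0+2) - 1 = 1, borrow out 1
  col 2: (0 - 1 borrow-in) - 0 → borrow from next column: (-1+2) - 0 = 1, borrow out 1
  col 3: (1 - 1 borrow-in) - 1 → borrow from next column: (0+2) - 1 = 1, borrow out 1
  col 4: (1 - 1 borrow-in) - 0 → 0 - 0 = 0, borrow out 0
  col 5: (1 - 0 borrow-in) - 1 → 1 - 1 = 0, borrow out 0
  col 6: (1 - 0 borrow-in) - 1 → 1 - 1 = 0, borrow out 0
  col 7: (0 - 0 borrow-in) - 0 → 0 - 0 = 0, borrow out 0
  col 8: (0 - 0 borrow-in) - 1 → borrow from next column: (0+2) - 1 = 1, borrow out 1
  col 9: (0 - 1 borrow-in) - 1 → borrow from next column: (-1+2) - 1 = 0, borrow out 1
  col 10: (1 - 1 borrow-in) - 0 → 0 - 0 = 0, borrow out 0
Reading bits MSB→LSB: 00100001111
Strip leading zeros: 100001111
= 100001111


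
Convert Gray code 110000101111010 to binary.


Gray code: 110000101111010
MSB stays the same: 1
Each subsequent bit = prev_binary XOR current_gray:
  B[1] = 1 XOR 1 = 0
  B[2] = 0 XOR 0 = 0
  B[3] = 0 XOR 0 = 0
  B[4] = 0 XOR 0 = 0
  B[5] = 0 XOR 0 = 0
  B[6] = 0 XOR 1 = 1
  B[7] = 1 XOR 0 = 1
  B[8] = 1 XOR 1 = 0
  B[9] = 0 XOR 1 = 1
  B[10] = 1 XOR 1 = 0
  B[11] = 0 XOR 1 = 1
  B[12] = 1 XOR 0 = 1
  B[13] = 1 XOR 1 = 0
  B[14] = 0 XOR 0 = 0
= 100000110101100 (16812 decimal)


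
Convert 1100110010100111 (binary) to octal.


Group into 3-bit groups: 001100110010100111
  001 = 1
  100 = 4
  110 = 6
  010 = 2
  100 = 4
  111 = 7
= 0o146247


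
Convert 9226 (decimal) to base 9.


Divide by 9 repeatedly:
9226 ÷ 9 = 1025 remainder 1
1025 ÷ 9 = 113 remainder 8
113 ÷ 9 = 12 remainder 5
12 ÷ 9 = 1 remainder 3
1 ÷ 9 = 0 remainder 1
Reading remainders bottom-up:
= 13581


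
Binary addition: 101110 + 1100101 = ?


Align and add column by column (LSB to MSB, carry propagating):
  00101110
+ 01100101
  --------
  col 0: 0 + 1 + 0 (carry in) = 1 → bit 1, carry out 0
  col 1: 1 + 0 + 0 (carry in) = 1 → bit 1, carry out 0
  col 2: 1 + 1 + 0 (carry in) = 2 → bit 0, carry out 1
  col 3: 1 + 0 + 1 (carry in) = 2 → bit 0, carry out 1
  col 4: 0 + 0 + 1 (carry in) = 1 → bit 1, carry out 0
  col 5: 1 + 1 + 0 (carry in) = 2 → bit 0, carry out 1
  col 6: 0 + 1 + 1 (carry in) = 2 → bit 0, carry out 1
  col 7: 0 + 0 + 1 (carry in) = 1 → bit 1, carry out 0
Reading bits MSB→LSB: 10010011
Strip leading zeros: 10010011
= 10010011


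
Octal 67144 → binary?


Each octal digit → 3 binary bits:
  6 = 110
  7 = 111
  1 = 001
  4 = 100
  4 = 100
Concatenate: 110 111 001 100 100
= 110111001100100


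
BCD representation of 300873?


Each digit → 4-bit binary:
  3 → 0011
  0 → 0000
  0 → 0000
  8 → 1000
  7 → 0111
  3 → 0011
= 0011 0000 0000 1000 0111 0011


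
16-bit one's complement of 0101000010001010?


Original: 0101000010001010
Invert all bits:
  bit 0: 0 → 1
  bit 1: 1 → 0
  bit 2: 0 → 1
  bit 3: 1 → 0
  bit 4: 0 → 1
  bit 5: 0 → 1
  bit 6: 0 → 1
  bit 7: 0 → 1
  bit 8: 1 → 0
  bit 9: 0 → 1
  bit 10: 0 → 1
  bit 11: 0 → 1
  bit 12: 1 → 0
  bit 13: 0 → 1
  bit 14: 1 → 0
  bit 15: 0 → 1
= 1010111101110101


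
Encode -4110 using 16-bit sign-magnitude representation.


Sign bit: 1 (negative)
Magnitude: 4110 = 001000000001110
= 1001000000001110


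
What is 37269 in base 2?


Divide by 2 repeatedly:
37269 ÷ 2 = 18634 remainder 1
18634 ÷ 2 = 9317 remainder 0
9317 ÷ 2 = 4658 remainder 1
4658 ÷ 2 = 2329 remainder 0
2329 ÷ 2 = 1164 remainder 1
1164 ÷ 2 = 582 remainder 0
582 ÷ 2 = 291 remainder 0
291 ÷ 2 = 145 remainder 1
145 ÷ 2 = 72 remainder 1
72 ÷ 2 = 36 remainder 0
36 ÷ 2 = 18 remainder 0
18 ÷ 2 = 9 remainder 0
9 ÷ 2 = 4 remainder 1
4 ÷ 2 = 2 remainder 0
2 ÷ 2 = 1 remainder 0
1 ÷ 2 = 0 remainder 1
Reading remainders bottom-up:
= 1001000110010101
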